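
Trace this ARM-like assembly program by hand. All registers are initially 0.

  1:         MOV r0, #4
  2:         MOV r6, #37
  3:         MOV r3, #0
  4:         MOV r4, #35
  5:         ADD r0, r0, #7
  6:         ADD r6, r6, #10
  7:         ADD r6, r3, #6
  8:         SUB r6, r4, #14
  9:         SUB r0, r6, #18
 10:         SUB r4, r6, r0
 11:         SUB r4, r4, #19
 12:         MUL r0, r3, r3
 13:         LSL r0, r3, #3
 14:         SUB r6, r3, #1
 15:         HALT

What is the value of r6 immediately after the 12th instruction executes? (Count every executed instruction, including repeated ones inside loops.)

21

after MOV r0, #4: r0=4
after MOV r6, #37: r6=37
after MOV r3, #0: r3=0
after MOV r4, #35: r4=35
after ADD r0, r0, #7: r0=4+7=11
after ADD r6, r6, #10: r6=37+10=47
after ADD r6, r3, #6: r6=0+6=6
after SUB r6, r4, #14: r6=35-14=21
after SUB r0, r6, #18: r0=21-18=3
after SUB r4, r6, r0: r4=21-3=18
after SUB r4, r4, #19: r4=18-19=-1
after MUL r0, r3, r3: r0=0*0=0
After step 12: r6 = 21.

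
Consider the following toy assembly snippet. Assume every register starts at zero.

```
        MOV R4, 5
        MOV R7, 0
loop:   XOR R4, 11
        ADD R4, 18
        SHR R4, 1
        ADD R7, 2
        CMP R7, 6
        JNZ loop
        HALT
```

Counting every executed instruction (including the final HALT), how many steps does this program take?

R4=5
R7=0
R4=5^11=14
R4=14+18=32
R4=32>>1=16
R7=0+2=2
CMP R7, 6  (cmp 2,6)
JNZ loop: taken
R4=16^11=27
R4=27+18=45
R4=45>>1=22
R7=2+2=4
CMP R7, 6  (cmp 4,6)
JNZ loop: taken
R4=22^11=29
R4=29+18=47
R4=47>>1=23
R7=4+2=6
CMP R7, 6  (cmp 6,6)
JNZ loop: not taken
halt.
Total executed instructions: 21.

21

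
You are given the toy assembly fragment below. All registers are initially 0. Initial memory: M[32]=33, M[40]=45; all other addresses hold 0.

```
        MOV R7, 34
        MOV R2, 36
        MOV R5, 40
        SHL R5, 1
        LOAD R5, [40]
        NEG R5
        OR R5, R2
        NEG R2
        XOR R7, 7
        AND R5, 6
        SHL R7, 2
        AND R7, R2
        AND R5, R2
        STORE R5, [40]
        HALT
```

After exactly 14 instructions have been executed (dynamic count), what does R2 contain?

-36

after MOV R7, 34: R7=34
after MOV R2, 36: R2=36
after MOV R5, 40: R5=40
after SHL R5, 1: R5=40<<1=80
after LOAD R5, [40]: R5=M[40]=45
after NEG R5: R5=-(45)=-45
after OR R5, R2: R5=(-45)|36=-9
after NEG R2: R2=-(36)=-36
after XOR R7, 7: R7=34^7=37
after AND R5, 6: R5=(-9)&6=6
after SHL R7, 2: R7=37<<2=148
after AND R7, R2: R7=148&(-36)=148
after AND R5, R2: R5=6&(-36)=4
STORE R5, [40] → M[40]=4
After step 14: R2 = -36.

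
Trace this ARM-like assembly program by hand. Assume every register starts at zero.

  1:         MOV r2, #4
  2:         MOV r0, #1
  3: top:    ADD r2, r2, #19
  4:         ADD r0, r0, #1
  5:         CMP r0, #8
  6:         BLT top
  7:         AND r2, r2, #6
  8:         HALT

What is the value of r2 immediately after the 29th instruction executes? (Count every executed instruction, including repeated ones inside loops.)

137

r2=4
r0=1
r2=4+19=23
r0=1+1=2
CMP r0, #8  (cmp 2,8)
BLT top: taken
r2=23+19=42
r0=2+1=3
CMP r0, #8  (cmp 3,8)
BLT top: taken
r2=42+19=61
r0=3+1=4
CMP r0, #8  (cmp 4,8)
BLT top: taken
r2=61+19=80
r0=4+1=5
CMP r0, #8  (cmp 5,8)
BLT top: taken
r2=80+19=99
r0=5+1=6
CMP r0, #8  (cmp 6,8)
BLT top: taken
r2=99+19=118
r0=6+1=7
CMP r0, #8  (cmp 7,8)
BLT top: taken
r2=118+19=137
r0=7+1=8
CMP r0, #8  (cmp 8,8)
After step 29: r2 = 137.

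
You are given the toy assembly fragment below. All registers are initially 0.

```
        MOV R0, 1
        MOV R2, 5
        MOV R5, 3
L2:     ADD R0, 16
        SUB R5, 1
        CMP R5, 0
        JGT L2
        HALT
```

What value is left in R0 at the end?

49

R0=1
R2=5
R5=3
R0=1+16=17
R5=3-1=2
CMP R5, 0  (cmp 2,0)
JGT L2: taken
R0=17+16=33
R5=2-1=1
CMP R5, 0  (cmp 1,0)
JGT L2: taken
R0=33+16=49
R5=1-1=0
CMP R5, 0  (cmp 0,0)
JGT L2: not taken
halt.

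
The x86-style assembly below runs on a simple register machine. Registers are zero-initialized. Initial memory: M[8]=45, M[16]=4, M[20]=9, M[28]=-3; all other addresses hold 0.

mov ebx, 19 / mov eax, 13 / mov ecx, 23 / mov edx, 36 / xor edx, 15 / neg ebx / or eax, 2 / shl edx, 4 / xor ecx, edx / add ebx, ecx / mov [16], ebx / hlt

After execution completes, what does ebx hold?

mov ebx, 19 → ebx=19
mov eax, 13 → eax=13
mov ecx, 23 → ecx=23
mov edx, 36 → edx=36
xor edx, 15 → edx=36^15=43
neg ebx → ebx=-(19)=-19
or eax, 2 → eax=13|2=15
shl edx, 4 → edx=43<<4=688
xor ecx, edx → ecx=23^688=679
add ebx, ecx → ebx=(-19)+679=660
mov [16], ebx → M[16]=660
halt.

660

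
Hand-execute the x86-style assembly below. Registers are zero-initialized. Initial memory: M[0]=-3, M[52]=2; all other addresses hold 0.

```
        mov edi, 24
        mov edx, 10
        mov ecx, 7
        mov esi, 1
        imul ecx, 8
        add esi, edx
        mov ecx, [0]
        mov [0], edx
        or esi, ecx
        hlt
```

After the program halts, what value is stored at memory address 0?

edi=24
edx=10
ecx=7
esi=1
ecx=7*8=56
esi=1+10=11
ecx=M[0]=-3
mov [0], edx → M[0]=10
esi=11|(-3)=-1
halt.

10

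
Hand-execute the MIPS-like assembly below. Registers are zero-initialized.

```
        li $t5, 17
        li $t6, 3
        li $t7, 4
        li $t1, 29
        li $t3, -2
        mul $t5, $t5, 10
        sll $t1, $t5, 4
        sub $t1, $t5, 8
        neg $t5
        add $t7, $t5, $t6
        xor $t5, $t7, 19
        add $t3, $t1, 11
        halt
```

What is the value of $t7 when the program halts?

-167

after li $t5, 17: $t5=17
after li $t6, 3: $t6=3
after li $t7, 4: $t7=4
after li $t1, 29: $t1=29
after li $t3, -2: $t3=-2
after mul $t5, $t5, 10: $t5=17*10=170
after sll $t1, $t5, 4: $t1=170<<4=2720
after sub $t1, $t5, 8: $t1=170-8=162
after neg $t5: $t5=-(170)=-170
after add $t7, $t5, $t6: $t7=(-170)+3=-167
after xor $t5, $t7, 19: $t5=(-167)^19=-182
after add $t3, $t1, 11: $t3=162+11=173
halt.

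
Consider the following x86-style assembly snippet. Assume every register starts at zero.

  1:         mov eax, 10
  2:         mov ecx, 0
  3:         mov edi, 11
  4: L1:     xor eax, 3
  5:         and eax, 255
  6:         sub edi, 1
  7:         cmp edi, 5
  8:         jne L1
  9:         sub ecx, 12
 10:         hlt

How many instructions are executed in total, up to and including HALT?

35

eax=10
ecx=0
edi=11
eax=10^3=9
eax=9&255=9
edi=11-1=10
cmp edi, 5  (cmp 10,5)
jne L1: taken
eax=9^3=10
eax=10&255=10
edi=10-1=9
cmp edi, 5  (cmp 9,5)
jne L1: taken
eax=10^3=9
eax=9&255=9
edi=9-1=8
cmp edi, 5  (cmp 8,5)
jne L1: taken
eax=9^3=10
eax=10&255=10
edi=8-1=7
cmp edi, 5  (cmp 7,5)
jne L1: taken
eax=10^3=9
eax=9&255=9
edi=7-1=6
cmp edi, 5  (cmp 6,5)
jne L1: taken
eax=9^3=10
eax=10&255=10
edi=6-1=5
cmp edi, 5  (cmp 5,5)
jne L1: not taken
ecx=0-12=-12
halt.
Total executed instructions: 35.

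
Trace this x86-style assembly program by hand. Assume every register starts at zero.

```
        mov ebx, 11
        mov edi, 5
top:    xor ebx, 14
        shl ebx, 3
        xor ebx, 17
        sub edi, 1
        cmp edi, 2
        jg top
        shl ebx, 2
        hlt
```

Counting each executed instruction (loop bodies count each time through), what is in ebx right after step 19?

ebx=11
edi=5
ebx=11^14=5
ebx=5<<3=40
ebx=40^17=57
edi=5-1=4
cmp edi, 2  (cmp 4,2)
jg top: taken
ebx=57^14=55
ebx=55<<3=440
ebx=440^17=425
edi=4-1=3
cmp edi, 2  (cmp 3,2)
jg top: taken
ebx=425^14=423
ebx=423<<3=3384
ebx=3384^17=3369
edi=3-1=2
cmp edi, 2  (cmp 2,2)
After step 19: ebx = 3369.

3369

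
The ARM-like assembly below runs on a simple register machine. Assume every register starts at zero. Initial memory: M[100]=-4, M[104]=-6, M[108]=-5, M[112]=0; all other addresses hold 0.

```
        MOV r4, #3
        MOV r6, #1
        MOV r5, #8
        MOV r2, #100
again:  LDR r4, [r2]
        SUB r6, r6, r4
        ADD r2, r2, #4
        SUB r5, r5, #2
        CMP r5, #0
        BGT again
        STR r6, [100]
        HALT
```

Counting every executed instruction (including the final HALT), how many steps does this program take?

r4=3
r6=1
r5=8
r2=100
r4=M[100]=-4
r6=1-(-4)=5
r2=100+4=104
r5=8-2=6
CMP r5, #0  (cmp 6,0)
BGT again: taken
r4=M[104]=-6
r6=5-(-6)=11
r2=104+4=108
r5=6-2=4
CMP r5, #0  (cmp 4,0)
BGT again: taken
r4=M[108]=-5
r6=11-(-5)=16
r2=108+4=112
r5=4-2=2
CMP r5, #0  (cmp 2,0)
BGT again: taken
r4=M[112]=0
r6=16-0=16
r2=112+4=116
r5=2-2=0
CMP r5, #0  (cmp 0,0)
BGT again: not taken
STR r6, [100] → M[100]=16
halt.
Total executed instructions: 30.

30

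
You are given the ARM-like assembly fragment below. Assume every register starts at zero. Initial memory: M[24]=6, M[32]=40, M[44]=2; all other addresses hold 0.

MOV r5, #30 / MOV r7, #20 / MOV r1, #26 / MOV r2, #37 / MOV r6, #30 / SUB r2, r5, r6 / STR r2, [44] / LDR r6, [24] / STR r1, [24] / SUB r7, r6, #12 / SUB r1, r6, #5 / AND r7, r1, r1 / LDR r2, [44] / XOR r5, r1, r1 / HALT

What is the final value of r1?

1

after MOV r5, #30: r5=30
after MOV r7, #20: r7=20
after MOV r1, #26: r1=26
after MOV r2, #37: r2=37
after MOV r6, #30: r6=30
after SUB r2, r5, r6: r2=30-30=0
STR r2, [44] → M[44]=0
after LDR r6, [24]: r6=M[24]=6
STR r1, [24] → M[24]=26
after SUB r7, r6, #12: r7=6-12=-6
after SUB r1, r6, #5: r1=6-5=1
after AND r7, r1, r1: r7=1&1=1
after LDR r2, [44]: r2=M[44]=0
after XOR r5, r1, r1: r5=1^1=0
halt.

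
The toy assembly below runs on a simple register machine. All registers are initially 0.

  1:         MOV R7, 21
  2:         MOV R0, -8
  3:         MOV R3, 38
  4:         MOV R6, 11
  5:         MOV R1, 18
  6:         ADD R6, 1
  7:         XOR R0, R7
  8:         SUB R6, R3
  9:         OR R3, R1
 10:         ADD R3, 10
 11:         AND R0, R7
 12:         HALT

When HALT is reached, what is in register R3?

64

MOV R7, 21 → R7=21
MOV R0, -8 → R0=-8
MOV R3, 38 → R3=38
MOV R6, 11 → R6=11
MOV R1, 18 → R1=18
ADD R6, 1 → R6=11+1=12
XOR R0, R7 → R0=(-8)^21=-19
SUB R6, R3 → R6=12-38=-26
OR R3, R1 → R3=38|18=54
ADD R3, 10 → R3=54+10=64
AND R0, R7 → R0=(-19)&21=5
halt.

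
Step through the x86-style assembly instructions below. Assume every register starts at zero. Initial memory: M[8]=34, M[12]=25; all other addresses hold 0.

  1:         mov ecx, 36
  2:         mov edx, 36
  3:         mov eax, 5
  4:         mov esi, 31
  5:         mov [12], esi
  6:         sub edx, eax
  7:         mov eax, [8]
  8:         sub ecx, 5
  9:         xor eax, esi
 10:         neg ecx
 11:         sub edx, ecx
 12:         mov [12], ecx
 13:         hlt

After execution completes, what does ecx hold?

after mov ecx, 36: ecx=36
after mov edx, 36: edx=36
after mov eax, 5: eax=5
after mov esi, 31: esi=31
mov [12], esi → M[12]=31
after sub edx, eax: edx=36-5=31
after mov eax, [8]: eax=M[8]=34
after sub ecx, 5: ecx=36-5=31
after xor eax, esi: eax=34^31=61
after neg ecx: ecx=-(31)=-31
after sub edx, ecx: edx=31-(-31)=62
mov [12], ecx → M[12]=-31
halt.

-31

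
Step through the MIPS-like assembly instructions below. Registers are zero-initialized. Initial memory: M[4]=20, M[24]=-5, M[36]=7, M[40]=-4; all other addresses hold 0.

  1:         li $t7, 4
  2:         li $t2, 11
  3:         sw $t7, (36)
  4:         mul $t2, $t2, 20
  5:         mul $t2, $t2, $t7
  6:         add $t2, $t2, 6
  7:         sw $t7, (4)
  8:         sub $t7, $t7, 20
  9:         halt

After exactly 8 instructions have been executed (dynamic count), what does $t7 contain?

-16

$t7=4
$t2=11
sw $t7, (36) → M[36]=4
$t2=11*20=220
$t2=220*4=880
$t2=880+6=886
sw $t7, (4) → M[4]=4
$t7=4-20=-16
After step 8: $t7 = -16.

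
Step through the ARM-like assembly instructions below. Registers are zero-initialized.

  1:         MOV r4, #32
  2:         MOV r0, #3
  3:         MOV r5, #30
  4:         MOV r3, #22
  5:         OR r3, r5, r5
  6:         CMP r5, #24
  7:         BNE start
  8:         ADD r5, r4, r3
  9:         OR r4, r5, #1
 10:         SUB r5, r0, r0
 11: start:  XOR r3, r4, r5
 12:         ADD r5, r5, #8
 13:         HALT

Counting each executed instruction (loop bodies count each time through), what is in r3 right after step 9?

MOV r4, #32 → r4=32
MOV r0, #3 → r0=3
MOV r5, #30 → r5=30
MOV r3, #22 → r3=22
OR r3, r5, r5 → r3=30|30=30
CMP r5, #24  (cmp 30,24)
BNE start: taken
XOR r3, r4, r5 → r3=32^30=62
ADD r5, r5, #8 → r5=30+8=38
After step 9: r3 = 62.

62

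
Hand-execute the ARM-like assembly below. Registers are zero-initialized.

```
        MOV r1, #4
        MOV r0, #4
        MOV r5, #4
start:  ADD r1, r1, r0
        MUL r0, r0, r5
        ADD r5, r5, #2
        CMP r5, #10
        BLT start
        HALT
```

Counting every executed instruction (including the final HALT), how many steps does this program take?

19

after MOV r1, #4: r1=4
after MOV r0, #4: r0=4
after MOV r5, #4: r5=4
after ADD r1, r1, r0: r1=4+4=8
after MUL r0, r0, r5: r0=4*4=16
after ADD r5, r5, #2: r5=4+2=6
CMP r5, #10  (cmp 6,10)
BLT start: taken
after ADD r1, r1, r0: r1=8+16=24
after MUL r0, r0, r5: r0=16*6=96
after ADD r5, r5, #2: r5=6+2=8
CMP r5, #10  (cmp 8,10)
BLT start: taken
after ADD r1, r1, r0: r1=24+96=120
after MUL r0, r0, r5: r0=96*8=768
after ADD r5, r5, #2: r5=8+2=10
CMP r5, #10  (cmp 10,10)
BLT start: not taken
halt.
Total executed instructions: 19.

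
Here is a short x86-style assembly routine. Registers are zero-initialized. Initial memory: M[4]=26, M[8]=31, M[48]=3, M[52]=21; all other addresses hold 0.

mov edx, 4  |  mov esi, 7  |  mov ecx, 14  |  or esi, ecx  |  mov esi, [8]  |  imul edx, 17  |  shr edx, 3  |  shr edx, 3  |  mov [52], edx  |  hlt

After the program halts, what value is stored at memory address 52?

1

after mov edx, 4: edx=4
after mov esi, 7: esi=7
after mov ecx, 14: ecx=14
after or esi, ecx: esi=7|14=15
after mov esi, [8]: esi=M[8]=31
after imul edx, 17: edx=4*17=68
after shr edx, 3: edx=68>>3=8
after shr edx, 3: edx=8>>3=1
mov [52], edx → M[52]=1
halt.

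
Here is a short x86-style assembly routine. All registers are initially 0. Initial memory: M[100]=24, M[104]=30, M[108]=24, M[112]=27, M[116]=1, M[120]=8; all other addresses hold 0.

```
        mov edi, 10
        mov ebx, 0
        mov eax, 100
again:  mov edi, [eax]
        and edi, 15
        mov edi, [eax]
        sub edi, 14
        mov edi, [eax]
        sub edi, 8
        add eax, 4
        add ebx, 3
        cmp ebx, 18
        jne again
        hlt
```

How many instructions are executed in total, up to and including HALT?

after mov edi, 10: edi=10
after mov ebx, 0: ebx=0
after mov eax, 100: eax=100
after mov edi, [eax]: edi=M[100]=24
after and edi, 15: edi=24&15=8
after mov edi, [eax]: edi=M[100]=24
after sub edi, 14: edi=24-14=10
after mov edi, [eax]: edi=M[100]=24
after sub edi, 8: edi=24-8=16
after add eax, 4: eax=100+4=104
after add ebx, 3: ebx=0+3=3
cmp ebx, 18  (cmp 3,18)
jne again: taken
after mov edi, [eax]: edi=M[104]=30
after and edi, 15: edi=30&15=14
after mov edi, [eax]: edi=M[104]=30
after sub edi, 14: edi=30-14=16
after mov edi, [eax]: edi=M[104]=30
after sub edi, 8: edi=30-8=22
after add eax, 4: eax=104+4=108
after add ebx, 3: ebx=3+3=6
cmp ebx, 18  (cmp 6,18)
jne again: taken
after mov edi, [eax]: edi=M[108]=24
after and edi, 15: edi=24&15=8
after mov edi, [eax]: edi=M[108]=24
after sub edi, 14: edi=24-14=10
after mov edi, [eax]: edi=M[108]=24
after sub edi, 8: edi=24-8=16
after add eax, 4: eax=108+4=112
after add ebx, 3: ebx=6+3=9
cmp ebx, 18  (cmp 9,18)
jne again: taken
after mov edi, [eax]: edi=M[112]=27
after and edi, 15: edi=27&15=11
after mov edi, [eax]: edi=M[112]=27
after sub edi, 14: edi=27-14=13
after mov edi, [eax]: edi=M[112]=27
after sub edi, 8: edi=27-8=19
after add eax, 4: eax=112+4=116
after add ebx, 3: ebx=9+3=12
cmp ebx, 18  (cmp 12,18)
jne again: taken
after mov edi, [eax]: edi=M[116]=1
after and edi, 15: edi=1&15=1
after mov edi, [eax]: edi=M[116]=1
after sub edi, 14: edi=1-14=-13
after mov edi, [eax]: edi=M[116]=1
after sub edi, 8: edi=1-8=-7
after add eax, 4: eax=116+4=120
after add ebx, 3: ebx=12+3=15
cmp ebx, 18  (cmp 15,18)
jne again: taken
after mov edi, [eax]: edi=M[120]=8
after and edi, 15: edi=8&15=8
after mov edi, [eax]: edi=M[120]=8
after sub edi, 14: edi=8-14=-6
after mov edi, [eax]: edi=M[120]=8
after sub edi, 8: edi=8-8=0
after add eax, 4: eax=120+4=124
after add ebx, 3: ebx=15+3=18
cmp ebx, 18  (cmp 18,18)
jne again: not taken
halt.
Total executed instructions: 64.

64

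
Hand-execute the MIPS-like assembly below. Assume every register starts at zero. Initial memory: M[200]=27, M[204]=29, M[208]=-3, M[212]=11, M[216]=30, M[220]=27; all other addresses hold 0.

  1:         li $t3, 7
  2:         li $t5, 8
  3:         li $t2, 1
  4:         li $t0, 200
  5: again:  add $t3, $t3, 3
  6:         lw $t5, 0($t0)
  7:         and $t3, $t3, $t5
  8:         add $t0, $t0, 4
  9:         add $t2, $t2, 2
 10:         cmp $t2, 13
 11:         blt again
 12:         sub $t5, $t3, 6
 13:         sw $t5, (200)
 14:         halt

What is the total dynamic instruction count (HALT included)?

49

$t3=7
$t5=8
$t2=1
$t0=200
$t3=7+3=10
$t5=M[200]=27
$t3=10&27=10
$t0=200+4=204
$t2=1+2=3
cmp $t2, 13  (cmp 3,13)
blt again: taken
$t3=10+3=13
$t5=M[204]=29
$t3=13&29=13
$t0=204+4=208
$t2=3+2=5
cmp $t2, 13  (cmp 5,13)
blt again: taken
$t3=13+3=16
$t5=M[208]=-3
$t3=16&(-3)=16
$t0=208+4=212
$t2=5+2=7
cmp $t2, 13  (cmp 7,13)
blt again: taken
$t3=16+3=19
$t5=M[212]=11
$t3=19&11=3
$t0=212+4=216
$t2=7+2=9
cmp $t2, 13  (cmp 9,13)
blt again: taken
$t3=3+3=6
$t5=M[216]=30
$t3=6&30=6
$t0=216+4=220
$t2=9+2=11
cmp $t2, 13  (cmp 11,13)
blt again: taken
$t3=6+3=9
$t5=M[220]=27
$t3=9&27=9
$t0=220+4=224
$t2=11+2=13
cmp $t2, 13  (cmp 13,13)
blt again: not taken
$t5=9-6=3
sw $t5, (200) → M[200]=3
halt.
Total executed instructions: 49.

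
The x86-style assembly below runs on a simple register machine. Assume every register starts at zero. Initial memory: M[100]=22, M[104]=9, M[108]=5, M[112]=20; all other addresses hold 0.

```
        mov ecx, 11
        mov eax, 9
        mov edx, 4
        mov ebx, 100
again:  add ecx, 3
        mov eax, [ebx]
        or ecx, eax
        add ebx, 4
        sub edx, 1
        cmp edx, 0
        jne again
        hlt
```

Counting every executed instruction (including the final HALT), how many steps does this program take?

33

mov ecx, 11 → ecx=11
mov eax, 9 → eax=9
mov edx, 4 → edx=4
mov ebx, 100 → ebx=100
add ecx, 3 → ecx=11+3=14
mov eax, [ebx] → eax=M[100]=22
or ecx, eax → ecx=14|22=30
add ebx, 4 → ebx=100+4=104
sub edx, 1 → edx=4-1=3
cmp edx, 0  (cmp 3,0)
jne again: taken
add ecx, 3 → ecx=30+3=33
mov eax, [ebx] → eax=M[104]=9
or ecx, eax → ecx=33|9=41
add ebx, 4 → ebx=104+4=108
sub edx, 1 → edx=3-1=2
cmp edx, 0  (cmp 2,0)
jne again: taken
add ecx, 3 → ecx=41+3=44
mov eax, [ebx] → eax=M[108]=5
or ecx, eax → ecx=44|5=45
add ebx, 4 → ebx=108+4=112
sub edx, 1 → edx=2-1=1
cmp edx, 0  (cmp 1,0)
jne again: taken
add ecx, 3 → ecx=45+3=48
mov eax, [ebx] → eax=M[112]=20
or ecx, eax → ecx=48|20=52
add ebx, 4 → ebx=112+4=116
sub edx, 1 → edx=1-1=0
cmp edx, 0  (cmp 0,0)
jne again: not taken
halt.
Total executed instructions: 33.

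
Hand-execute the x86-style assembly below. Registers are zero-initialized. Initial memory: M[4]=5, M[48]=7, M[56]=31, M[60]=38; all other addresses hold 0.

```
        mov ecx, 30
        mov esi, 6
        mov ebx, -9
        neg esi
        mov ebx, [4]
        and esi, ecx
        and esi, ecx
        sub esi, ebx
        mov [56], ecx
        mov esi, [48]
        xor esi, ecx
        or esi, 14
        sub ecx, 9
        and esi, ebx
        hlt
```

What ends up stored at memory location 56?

30

ecx=30
esi=6
ebx=-9
esi=-(6)=-6
ebx=M[4]=5
esi=(-6)&30=26
esi=26&30=26
esi=26-5=21
mov [56], ecx → M[56]=30
esi=M[48]=7
esi=7^30=25
esi=25|14=31
ecx=30-9=21
esi=31&5=5
halt.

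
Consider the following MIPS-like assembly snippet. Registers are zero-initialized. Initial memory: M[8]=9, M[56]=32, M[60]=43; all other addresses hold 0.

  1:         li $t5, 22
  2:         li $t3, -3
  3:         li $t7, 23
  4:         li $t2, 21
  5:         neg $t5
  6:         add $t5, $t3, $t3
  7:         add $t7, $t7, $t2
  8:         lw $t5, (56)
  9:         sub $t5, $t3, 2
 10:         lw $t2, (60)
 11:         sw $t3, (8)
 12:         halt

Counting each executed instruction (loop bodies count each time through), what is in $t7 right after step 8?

after li $t5, 22: $t5=22
after li $t3, -3: $t3=-3
after li $t7, 23: $t7=23
after li $t2, 21: $t2=21
after neg $t5: $t5=-(22)=-22
after add $t5, $t3, $t3: $t5=(-3)+(-3)=-6
after add $t7, $t7, $t2: $t7=23+21=44
after lw $t5, (56): $t5=M[56]=32
After step 8: $t7 = 44.

44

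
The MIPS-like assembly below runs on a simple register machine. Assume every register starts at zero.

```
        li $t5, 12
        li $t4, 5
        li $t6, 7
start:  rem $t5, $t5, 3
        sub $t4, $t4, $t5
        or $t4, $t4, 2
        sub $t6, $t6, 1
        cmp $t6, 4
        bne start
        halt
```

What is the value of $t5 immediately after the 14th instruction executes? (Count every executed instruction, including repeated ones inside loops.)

after li $t5, 12: $t5=12
after li $t4, 5: $t4=5
after li $t6, 7: $t6=7
after rem $t5, $t5, 3: $t5=12%3=0
after sub $t4, $t4, $t5: $t4=5-0=5
after or $t4, $t4, 2: $t4=5|2=7
after sub $t6, $t6, 1: $t6=7-1=6
cmp $t6, 4  (cmp 6,4)
bne start: taken
after rem $t5, $t5, 3: $t5=0%3=0
after sub $t4, $t4, $t5: $t4=7-0=7
after or $t4, $t4, 2: $t4=7|2=7
after sub $t6, $t6, 1: $t6=6-1=5
cmp $t6, 4  (cmp 5,4)
After step 14: $t5 = 0.

0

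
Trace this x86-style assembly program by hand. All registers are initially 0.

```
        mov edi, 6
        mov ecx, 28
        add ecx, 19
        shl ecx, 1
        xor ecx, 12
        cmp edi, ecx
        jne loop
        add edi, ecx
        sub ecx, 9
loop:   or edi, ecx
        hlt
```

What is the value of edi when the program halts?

86

edi=6
ecx=28
ecx=28+19=47
ecx=47<<1=94
ecx=94^12=82
cmp edi, ecx  (cmp 6,82)
jne loop: taken
edi=6|82=86
halt.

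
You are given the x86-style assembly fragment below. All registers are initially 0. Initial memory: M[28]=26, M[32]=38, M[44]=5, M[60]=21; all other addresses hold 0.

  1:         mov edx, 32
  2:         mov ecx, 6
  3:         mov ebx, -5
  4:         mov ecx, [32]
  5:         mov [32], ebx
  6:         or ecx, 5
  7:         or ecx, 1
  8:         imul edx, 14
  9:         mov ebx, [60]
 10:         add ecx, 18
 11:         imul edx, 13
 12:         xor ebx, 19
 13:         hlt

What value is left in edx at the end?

5824

edx=32
ecx=6
ebx=-5
ecx=M[32]=38
mov [32], ebx → M[32]=-5
ecx=38|5=39
ecx=39|1=39
edx=32*14=448
ebx=M[60]=21
ecx=39+18=57
edx=448*13=5824
ebx=21^19=6
halt.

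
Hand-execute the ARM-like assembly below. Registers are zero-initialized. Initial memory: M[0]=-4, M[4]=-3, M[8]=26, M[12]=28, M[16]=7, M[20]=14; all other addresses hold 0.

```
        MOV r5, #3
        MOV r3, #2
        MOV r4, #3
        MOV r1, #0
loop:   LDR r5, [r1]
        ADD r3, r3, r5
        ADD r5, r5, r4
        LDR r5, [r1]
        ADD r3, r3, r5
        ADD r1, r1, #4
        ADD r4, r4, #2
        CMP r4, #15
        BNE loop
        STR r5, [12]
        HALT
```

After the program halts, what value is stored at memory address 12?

r5=3
r3=2
r4=3
r1=0
r5=M[0]=-4
r3=2+(-4)=-2
r5=(-4)+3=-1
r5=M[0]=-4
r3=(-2)+(-4)=-6
r1=0+4=4
r4=3+2=5
CMP r4, #15  (cmp 5,15)
BNE loop: taken
r5=M[4]=-3
r3=(-6)+(-3)=-9
r5=(-3)+5=2
r5=M[4]=-3
r3=(-9)+(-3)=-12
r1=4+4=8
r4=5+2=7
CMP r4, #15  (cmp 7,15)
BNE loop: taken
r5=M[8]=26
r3=(-12)+26=14
r5=26+7=33
r5=M[8]=26
r3=14+26=40
r1=8+4=12
r4=7+2=9
CMP r4, #15  (cmp 9,15)
BNE loop: taken
r5=M[12]=28
r3=40+28=68
r5=28+9=37
r5=M[12]=28
r3=68+28=96
r1=12+4=16
r4=9+2=11
CMP r4, #15  (cmp 11,15)
BNE loop: taken
r5=M[16]=7
r3=96+7=103
r5=7+11=18
r5=M[16]=7
r3=103+7=110
r1=16+4=20
r4=11+2=13
CMP r4, #15  (cmp 13,15)
BNE loop: taken
r5=M[20]=14
r3=110+14=124
r5=14+13=27
r5=M[20]=14
r3=124+14=138
r1=20+4=24
r4=13+2=15
CMP r4, #15  (cmp 15,15)
BNE loop: not taken
STR r5, [12] → M[12]=14
halt.

14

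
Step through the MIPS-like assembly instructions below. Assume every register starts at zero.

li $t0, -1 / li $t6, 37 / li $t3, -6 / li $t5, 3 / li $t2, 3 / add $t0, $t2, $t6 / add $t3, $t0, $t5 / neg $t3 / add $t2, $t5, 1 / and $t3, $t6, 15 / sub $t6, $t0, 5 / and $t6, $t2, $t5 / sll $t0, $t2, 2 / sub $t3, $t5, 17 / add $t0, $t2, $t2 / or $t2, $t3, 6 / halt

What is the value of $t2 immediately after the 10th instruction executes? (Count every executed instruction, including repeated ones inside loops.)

4

li $t0, -1 → $t0=-1
li $t6, 37 → $t6=37
li $t3, -6 → $t3=-6
li $t5, 3 → $t5=3
li $t2, 3 → $t2=3
add $t0, $t2, $t6 → $t0=3+37=40
add $t3, $t0, $t5 → $t3=40+3=43
neg $t3 → $t3=-(43)=-43
add $t2, $t5, 1 → $t2=3+1=4
and $t3, $t6, 15 → $t3=37&15=5
After step 10: $t2 = 4.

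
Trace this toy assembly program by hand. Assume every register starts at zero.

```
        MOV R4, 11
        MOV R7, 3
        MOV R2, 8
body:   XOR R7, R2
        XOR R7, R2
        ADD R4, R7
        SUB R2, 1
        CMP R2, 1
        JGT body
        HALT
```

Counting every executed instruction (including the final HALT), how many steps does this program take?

46

after MOV R4, 11: R4=11
after MOV R7, 3: R7=3
after MOV R2, 8: R2=8
after XOR R7, R2: R7=3^8=11
after XOR R7, R2: R7=11^8=3
after ADD R4, R7: R4=11+3=14
after SUB R2, 1: R2=8-1=7
CMP R2, 1  (cmp 7,1)
JGT body: taken
after XOR R7, R2: R7=3^7=4
after XOR R7, R2: R7=4^7=3
after ADD R4, R7: R4=14+3=17
after SUB R2, 1: R2=7-1=6
CMP R2, 1  (cmp 6,1)
JGT body: taken
after XOR R7, R2: R7=3^6=5
after XOR R7, R2: R7=5^6=3
after ADD R4, R7: R4=17+3=20
after SUB R2, 1: R2=6-1=5
CMP R2, 1  (cmp 5,1)
JGT body: taken
after XOR R7, R2: R7=3^5=6
after XOR R7, R2: R7=6^5=3
after ADD R4, R7: R4=20+3=23
after SUB R2, 1: R2=5-1=4
CMP R2, 1  (cmp 4,1)
JGT body: taken
after XOR R7, R2: R7=3^4=7
after XOR R7, R2: R7=7^4=3
after ADD R4, R7: R4=23+3=26
after SUB R2, 1: R2=4-1=3
CMP R2, 1  (cmp 3,1)
JGT body: taken
after XOR R7, R2: R7=3^3=0
after XOR R7, R2: R7=0^3=3
after ADD R4, R7: R4=26+3=29
after SUB R2, 1: R2=3-1=2
CMP R2, 1  (cmp 2,1)
JGT body: taken
after XOR R7, R2: R7=3^2=1
after XOR R7, R2: R7=1^2=3
after ADD R4, R7: R4=29+3=32
after SUB R2, 1: R2=2-1=1
CMP R2, 1  (cmp 1,1)
JGT body: not taken
halt.
Total executed instructions: 46.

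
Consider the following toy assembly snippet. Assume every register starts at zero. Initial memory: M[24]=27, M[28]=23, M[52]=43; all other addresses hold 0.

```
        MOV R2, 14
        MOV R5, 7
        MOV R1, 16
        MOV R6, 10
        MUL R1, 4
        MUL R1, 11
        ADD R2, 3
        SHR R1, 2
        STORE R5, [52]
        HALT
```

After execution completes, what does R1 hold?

176

after MOV R2, 14: R2=14
after MOV R5, 7: R5=7
after MOV R1, 16: R1=16
after MOV R6, 10: R6=10
after MUL R1, 4: R1=16*4=64
after MUL R1, 11: R1=64*11=704
after ADD R2, 3: R2=14+3=17
after SHR R1, 2: R1=704>>2=176
STORE R5, [52] → M[52]=7
halt.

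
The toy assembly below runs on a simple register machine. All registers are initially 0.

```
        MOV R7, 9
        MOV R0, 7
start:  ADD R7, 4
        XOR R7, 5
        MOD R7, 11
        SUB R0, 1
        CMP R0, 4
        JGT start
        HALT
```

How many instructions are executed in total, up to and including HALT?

R7=9
R0=7
R7=9+4=13
R7=13^5=8
R7=8%11=8
R0=7-1=6
CMP R0, 4  (cmp 6,4)
JGT start: taken
R7=8+4=12
R7=12^5=9
R7=9%11=9
R0=6-1=5
CMP R0, 4  (cmp 5,4)
JGT start: taken
R7=9+4=13
R7=13^5=8
R7=8%11=8
R0=5-1=4
CMP R0, 4  (cmp 4,4)
JGT start: not taken
halt.
Total executed instructions: 21.

21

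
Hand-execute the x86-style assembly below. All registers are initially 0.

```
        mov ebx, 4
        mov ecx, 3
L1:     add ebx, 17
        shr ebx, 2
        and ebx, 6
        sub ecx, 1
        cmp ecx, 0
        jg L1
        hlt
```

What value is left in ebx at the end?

after mov ebx, 4: ebx=4
after mov ecx, 3: ecx=3
after add ebx, 17: ebx=4+17=21
after shr ebx, 2: ebx=21>>2=5
after and ebx, 6: ebx=5&6=4
after sub ecx, 1: ecx=3-1=2
cmp ecx, 0  (cmp 2,0)
jg L1: taken
after add ebx, 17: ebx=4+17=21
after shr ebx, 2: ebx=21>>2=5
after and ebx, 6: ebx=5&6=4
after sub ecx, 1: ecx=2-1=1
cmp ecx, 0  (cmp 1,0)
jg L1: taken
after add ebx, 17: ebx=4+17=21
after shr ebx, 2: ebx=21>>2=5
after and ebx, 6: ebx=5&6=4
after sub ecx, 1: ecx=1-1=0
cmp ecx, 0  (cmp 0,0)
jg L1: not taken
halt.

4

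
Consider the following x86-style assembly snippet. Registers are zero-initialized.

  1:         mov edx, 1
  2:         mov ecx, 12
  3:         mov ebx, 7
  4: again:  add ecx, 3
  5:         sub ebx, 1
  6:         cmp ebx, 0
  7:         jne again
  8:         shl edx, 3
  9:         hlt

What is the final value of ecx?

33

mov edx, 1 → edx=1
mov ecx, 12 → ecx=12
mov ebx, 7 → ebx=7
add ecx, 3 → ecx=12+3=15
sub ebx, 1 → ebx=7-1=6
cmp ebx, 0  (cmp 6,0)
jne again: taken
add ecx, 3 → ecx=15+3=18
sub ebx, 1 → ebx=6-1=5
cmp ebx, 0  (cmp 5,0)
jne again: taken
add ecx, 3 → ecx=18+3=21
sub ebx, 1 → ebx=5-1=4
cmp ebx, 0  (cmp 4,0)
jne again: taken
add ecx, 3 → ecx=21+3=24
sub ebx, 1 → ebx=4-1=3
cmp ebx, 0  (cmp 3,0)
jne again: taken
add ecx, 3 → ecx=24+3=27
sub ebx, 1 → ebx=3-1=2
cmp ebx, 0  (cmp 2,0)
jne again: taken
add ecx, 3 → ecx=27+3=30
sub ebx, 1 → ebx=2-1=1
cmp ebx, 0  (cmp 1,0)
jne again: taken
add ecx, 3 → ecx=30+3=33
sub ebx, 1 → ebx=1-1=0
cmp ebx, 0  (cmp 0,0)
jne again: not taken
shl edx, 3 → edx=1<<3=8
halt.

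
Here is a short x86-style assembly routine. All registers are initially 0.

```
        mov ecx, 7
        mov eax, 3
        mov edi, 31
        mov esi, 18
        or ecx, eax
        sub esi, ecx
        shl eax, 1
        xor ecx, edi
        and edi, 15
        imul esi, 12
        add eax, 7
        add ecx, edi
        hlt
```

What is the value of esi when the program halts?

ecx=7
eax=3
edi=31
esi=18
ecx=7|3=7
esi=18-7=11
eax=3<<1=6
ecx=7^31=24
edi=31&15=15
esi=11*12=132
eax=6+7=13
ecx=24+15=39
halt.

132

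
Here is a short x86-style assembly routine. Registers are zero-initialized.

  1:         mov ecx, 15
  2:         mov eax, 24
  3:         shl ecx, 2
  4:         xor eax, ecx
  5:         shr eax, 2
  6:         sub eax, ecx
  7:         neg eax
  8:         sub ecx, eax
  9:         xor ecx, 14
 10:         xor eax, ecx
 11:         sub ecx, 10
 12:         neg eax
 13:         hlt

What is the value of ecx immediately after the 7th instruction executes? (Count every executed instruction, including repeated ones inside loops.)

60

ecx=15
eax=24
ecx=15<<2=60
eax=24^60=36
eax=36>>2=9
eax=9-60=-51
eax=-(-51)=51
After step 7: ecx = 60.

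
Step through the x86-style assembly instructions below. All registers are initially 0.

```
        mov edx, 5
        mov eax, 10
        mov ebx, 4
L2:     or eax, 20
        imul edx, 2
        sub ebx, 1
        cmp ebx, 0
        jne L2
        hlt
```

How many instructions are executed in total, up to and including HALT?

mov edx, 5 → edx=5
mov eax, 10 → eax=10
mov ebx, 4 → ebx=4
or eax, 20 → eax=10|20=30
imul edx, 2 → edx=5*2=10
sub ebx, 1 → ebx=4-1=3
cmp ebx, 0  (cmp 3,0)
jne L2: taken
or eax, 20 → eax=30|20=30
imul edx, 2 → edx=10*2=20
sub ebx, 1 → ebx=3-1=2
cmp ebx, 0  (cmp 2,0)
jne L2: taken
or eax, 20 → eax=30|20=30
imul edx, 2 → edx=20*2=40
sub ebx, 1 → ebx=2-1=1
cmp ebx, 0  (cmp 1,0)
jne L2: taken
or eax, 20 → eax=30|20=30
imul edx, 2 → edx=40*2=80
sub ebx, 1 → ebx=1-1=0
cmp ebx, 0  (cmp 0,0)
jne L2: not taken
halt.
Total executed instructions: 24.

24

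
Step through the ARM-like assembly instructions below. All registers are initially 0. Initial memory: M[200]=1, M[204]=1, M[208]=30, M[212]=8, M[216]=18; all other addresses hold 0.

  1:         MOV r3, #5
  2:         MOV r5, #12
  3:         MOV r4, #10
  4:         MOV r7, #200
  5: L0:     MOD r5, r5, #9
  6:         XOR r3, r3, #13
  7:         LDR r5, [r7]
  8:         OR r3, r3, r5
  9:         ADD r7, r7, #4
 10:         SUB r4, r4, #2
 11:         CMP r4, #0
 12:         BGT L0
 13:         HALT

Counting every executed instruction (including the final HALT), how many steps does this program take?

MOV r3, #5 → r3=5
MOV r5, #12 → r5=12
MOV r4, #10 → r4=10
MOV r7, #200 → r7=200
MOD r5, r5, #9 → r5=12%9=3
XOR r3, r3, #13 → r3=5^13=8
LDR r5, [r7] → r5=M[200]=1
OR r3, r3, r5 → r3=8|1=9
ADD r7, r7, #4 → r7=200+4=204
SUB r4, r4, #2 → r4=10-2=8
CMP r4, #0  (cmp 8,0)
BGT L0: taken
MOD r5, r5, #9 → r5=1%9=1
XOR r3, r3, #13 → r3=9^13=4
LDR r5, [r7] → r5=M[204]=1
OR r3, r3, r5 → r3=4|1=5
ADD r7, r7, #4 → r7=204+4=208
SUB r4, r4, #2 → r4=8-2=6
CMP r4, #0  (cmp 6,0)
BGT L0: taken
MOD r5, r5, #9 → r5=1%9=1
XOR r3, r3, #13 → r3=5^13=8
LDR r5, [r7] → r5=M[208]=30
OR r3, r3, r5 → r3=8|30=30
ADD r7, r7, #4 → r7=208+4=212
SUB r4, r4, #2 → r4=6-2=4
CMP r4, #0  (cmp 4,0)
BGT L0: taken
MOD r5, r5, #9 → r5=30%9=3
XOR r3, r3, #13 → r3=30^13=19
LDR r5, [r7] → r5=M[212]=8
OR r3, r3, r5 → r3=19|8=27
ADD r7, r7, #4 → r7=212+4=216
SUB r4, r4, #2 → r4=4-2=2
CMP r4, #0  (cmp 2,0)
BGT L0: taken
MOD r5, r5, #9 → r5=8%9=8
XOR r3, r3, #13 → r3=27^13=22
LDR r5, [r7] → r5=M[216]=18
OR r3, r3, r5 → r3=22|18=22
ADD r7, r7, #4 → r7=216+4=220
SUB r4, r4, #2 → r4=2-2=0
CMP r4, #0  (cmp 0,0)
BGT L0: not taken
halt.
Total executed instructions: 45.

45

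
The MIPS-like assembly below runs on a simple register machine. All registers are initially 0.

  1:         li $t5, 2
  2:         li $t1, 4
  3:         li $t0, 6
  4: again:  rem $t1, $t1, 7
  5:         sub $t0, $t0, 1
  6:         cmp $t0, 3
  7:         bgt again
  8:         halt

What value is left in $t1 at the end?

li $t5, 2 → $t5=2
li $t1, 4 → $t1=4
li $t0, 6 → $t0=6
rem $t1, $t1, 7 → $t1=4%7=4
sub $t0, $t0, 1 → $t0=6-1=5
cmp $t0, 3  (cmp 5,3)
bgt again: taken
rem $t1, $t1, 7 → $t1=4%7=4
sub $t0, $t0, 1 → $t0=5-1=4
cmp $t0, 3  (cmp 4,3)
bgt again: taken
rem $t1, $t1, 7 → $t1=4%7=4
sub $t0, $t0, 1 → $t0=4-1=3
cmp $t0, 3  (cmp 3,3)
bgt again: not taken
halt.

4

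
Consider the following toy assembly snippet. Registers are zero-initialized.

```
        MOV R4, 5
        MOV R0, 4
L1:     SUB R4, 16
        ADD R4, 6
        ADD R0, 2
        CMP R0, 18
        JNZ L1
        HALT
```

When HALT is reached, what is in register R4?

MOV R4, 5 → R4=5
MOV R0, 4 → R0=4
SUB R4, 16 → R4=5-16=-11
ADD R4, 6 → R4=(-11)+6=-5
ADD R0, 2 → R0=4+2=6
CMP R0, 18  (cmp 6,18)
JNZ L1: taken
SUB R4, 16 → R4=(-5)-16=-21
ADD R4, 6 → R4=(-21)+6=-15
ADD R0, 2 → R0=6+2=8
CMP R0, 18  (cmp 8,18)
JNZ L1: taken
SUB R4, 16 → R4=(-15)-16=-31
ADD R4, 6 → R4=(-31)+6=-25
ADD R0, 2 → R0=8+2=10
CMP R0, 18  (cmp 10,18)
JNZ L1: taken
SUB R4, 16 → R4=(-25)-16=-41
ADD R4, 6 → R4=(-41)+6=-35
ADD R0, 2 → R0=10+2=12
CMP R0, 18  (cmp 12,18)
JNZ L1: taken
SUB R4, 16 → R4=(-35)-16=-51
ADD R4, 6 → R4=(-51)+6=-45
ADD R0, 2 → R0=12+2=14
CMP R0, 18  (cmp 14,18)
JNZ L1: taken
SUB R4, 16 → R4=(-45)-16=-61
ADD R4, 6 → R4=(-61)+6=-55
ADD R0, 2 → R0=14+2=16
CMP R0, 18  (cmp 16,18)
JNZ L1: taken
SUB R4, 16 → R4=(-55)-16=-71
ADD R4, 6 → R4=(-71)+6=-65
ADD R0, 2 → R0=16+2=18
CMP R0, 18  (cmp 18,18)
JNZ L1: not taken
halt.

-65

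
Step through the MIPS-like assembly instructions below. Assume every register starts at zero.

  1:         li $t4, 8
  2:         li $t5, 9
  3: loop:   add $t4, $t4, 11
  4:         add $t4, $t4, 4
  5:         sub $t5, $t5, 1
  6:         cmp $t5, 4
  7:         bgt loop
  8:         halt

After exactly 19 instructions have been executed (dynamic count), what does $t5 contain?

6

li $t4, 8 → $t4=8
li $t5, 9 → $t5=9
add $t4, $t4, 11 → $t4=8+11=19
add $t4, $t4, 4 → $t4=19+4=23
sub $t5, $t5, 1 → $t5=9-1=8
cmp $t5, 4  (cmp 8,4)
bgt loop: taken
add $t4, $t4, 11 → $t4=23+11=34
add $t4, $t4, 4 → $t4=34+4=38
sub $t5, $t5, 1 → $t5=8-1=7
cmp $t5, 4  (cmp 7,4)
bgt loop: taken
add $t4, $t4, 11 → $t4=38+11=49
add $t4, $t4, 4 → $t4=49+4=53
sub $t5, $t5, 1 → $t5=7-1=6
cmp $t5, 4  (cmp 6,4)
bgt loop: taken
add $t4, $t4, 11 → $t4=53+11=64
add $t4, $t4, 4 → $t4=64+4=68
After step 19: $t5 = 6.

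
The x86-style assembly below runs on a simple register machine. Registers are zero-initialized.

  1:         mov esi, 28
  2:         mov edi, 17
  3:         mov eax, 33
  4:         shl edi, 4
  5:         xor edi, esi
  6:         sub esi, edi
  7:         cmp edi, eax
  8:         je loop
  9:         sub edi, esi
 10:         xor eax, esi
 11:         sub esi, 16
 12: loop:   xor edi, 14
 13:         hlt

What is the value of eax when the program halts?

-207

mov esi, 28 → esi=28
mov edi, 17 → edi=17
mov eax, 33 → eax=33
shl edi, 4 → edi=17<<4=272
xor edi, esi → edi=272^28=268
sub esi, edi → esi=28-268=-240
cmp edi, eax  (cmp 268,33)
je loop: not taken
sub edi, esi → edi=268-(-240)=508
xor eax, esi → eax=33^(-240)=-207
sub esi, 16 → esi=(-240)-16=-256
xor edi, 14 → edi=508^14=498
halt.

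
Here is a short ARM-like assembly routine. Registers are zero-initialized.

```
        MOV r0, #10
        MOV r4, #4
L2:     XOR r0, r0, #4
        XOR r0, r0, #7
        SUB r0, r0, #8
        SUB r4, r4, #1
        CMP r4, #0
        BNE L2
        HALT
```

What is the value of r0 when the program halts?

MOV r0, #10 → r0=10
MOV r4, #4 → r4=4
XOR r0, r0, #4 → r0=10^4=14
XOR r0, r0, #7 → r0=14^7=9
SUB r0, r0, #8 → r0=9-8=1
SUB r4, r4, #1 → r4=4-1=3
CMP r4, #0  (cmp 3,0)
BNE L2: taken
XOR r0, r0, #4 → r0=1^4=5
XOR r0, r0, #7 → r0=5^7=2
SUB r0, r0, #8 → r0=2-8=-6
SUB r4, r4, #1 → r4=3-1=2
CMP r4, #0  (cmp 2,0)
BNE L2: taken
XOR r0, r0, #4 → r0=(-6)^4=-2
XOR r0, r0, #7 → r0=(-2)^7=-7
SUB r0, r0, #8 → r0=(-7)-8=-15
SUB r4, r4, #1 → r4=2-1=1
CMP r4, #0  (cmp 1,0)
BNE L2: taken
XOR r0, r0, #4 → r0=(-15)^4=-11
XOR r0, r0, #7 → r0=(-11)^7=-14
SUB r0, r0, #8 → r0=(-14)-8=-22
SUB r4, r4, #1 → r4=1-1=0
CMP r4, #0  (cmp 0,0)
BNE L2: not taken
halt.

-22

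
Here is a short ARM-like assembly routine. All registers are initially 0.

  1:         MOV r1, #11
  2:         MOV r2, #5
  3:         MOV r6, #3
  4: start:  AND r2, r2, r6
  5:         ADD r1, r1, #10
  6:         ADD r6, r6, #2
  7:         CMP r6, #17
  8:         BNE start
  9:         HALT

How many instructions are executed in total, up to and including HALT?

MOV r1, #11 → r1=11
MOV r2, #5 → r2=5
MOV r6, #3 → r6=3
AND r2, r2, r6 → r2=5&3=1
ADD r1, r1, #10 → r1=11+10=21
ADD r6, r6, #2 → r6=3+2=5
CMP r6, #17  (cmp 5,17)
BNE start: taken
AND r2, r2, r6 → r2=1&5=1
ADD r1, r1, #10 → r1=21+10=31
ADD r6, r6, #2 → r6=5+2=7
CMP r6, #17  (cmp 7,17)
BNE start: taken
AND r2, r2, r6 → r2=1&7=1
ADD r1, r1, #10 → r1=31+10=41
ADD r6, r6, #2 → r6=7+2=9
CMP r6, #17  (cmp 9,17)
BNE start: taken
AND r2, r2, r6 → r2=1&9=1
ADD r1, r1, #10 → r1=41+10=51
ADD r6, r6, #2 → r6=9+2=11
CMP r6, #17  (cmp 11,17)
BNE start: taken
AND r2, r2, r6 → r2=1&11=1
ADD r1, r1, #10 → r1=51+10=61
ADD r6, r6, #2 → r6=11+2=13
CMP r6, #17  (cmp 13,17)
BNE start: taken
AND r2, r2, r6 → r2=1&13=1
ADD r1, r1, #10 → r1=61+10=71
ADD r6, r6, #2 → r6=13+2=15
CMP r6, #17  (cmp 15,17)
BNE start: taken
AND r2, r2, r6 → r2=1&15=1
ADD r1, r1, #10 → r1=71+10=81
ADD r6, r6, #2 → r6=15+2=17
CMP r6, #17  (cmp 17,17)
BNE start: not taken
halt.
Total executed instructions: 39.

39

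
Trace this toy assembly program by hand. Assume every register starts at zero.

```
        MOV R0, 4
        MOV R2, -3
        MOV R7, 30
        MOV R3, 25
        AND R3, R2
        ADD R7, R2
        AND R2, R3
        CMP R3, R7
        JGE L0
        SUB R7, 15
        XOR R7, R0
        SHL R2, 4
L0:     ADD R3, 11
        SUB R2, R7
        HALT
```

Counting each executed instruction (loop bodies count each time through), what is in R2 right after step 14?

392

after MOV R0, 4: R0=4
after MOV R2, -3: R2=-3
after MOV R7, 30: R7=30
after MOV R3, 25: R3=25
after AND R3, R2: R3=25&(-3)=25
after ADD R7, R2: R7=30+(-3)=27
after AND R2, R3: R2=(-3)&25=25
CMP R3, R7  (cmp 25,27)
JGE L0: not taken
after SUB R7, 15: R7=27-15=12
after XOR R7, R0: R7=12^4=8
after SHL R2, 4: R2=25<<4=400
after ADD R3, 11: R3=25+11=36
after SUB R2, R7: R2=400-8=392
After step 14: R2 = 392.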